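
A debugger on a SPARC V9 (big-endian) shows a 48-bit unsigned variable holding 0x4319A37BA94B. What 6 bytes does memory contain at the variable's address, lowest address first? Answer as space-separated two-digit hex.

43 19 A3 7B A9 4B

Split into bytes (most-significant first): 43 19 A3 7B A9 4B.
In big-endian order the high byte comes first in memory.
So the memory order matches the most-significant-first order: 43 19 A3 7B A9 4B.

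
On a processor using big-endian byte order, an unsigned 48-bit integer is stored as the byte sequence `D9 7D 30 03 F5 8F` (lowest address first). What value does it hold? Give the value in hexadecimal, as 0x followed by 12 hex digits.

Big-endian stores the most-significant byte at the lowest address.
The bytes are already most-significant first: 0xD97D3003F58F.

0xD97D3003F58F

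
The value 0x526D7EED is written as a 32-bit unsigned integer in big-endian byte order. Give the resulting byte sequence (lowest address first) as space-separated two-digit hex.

Split into bytes (most-significant first): 52 6D 7E ED.
In big-endian order the high byte comes first in memory.
So the memory order matches the most-significant-first order: 52 6D 7E ED.

52 6D 7E ED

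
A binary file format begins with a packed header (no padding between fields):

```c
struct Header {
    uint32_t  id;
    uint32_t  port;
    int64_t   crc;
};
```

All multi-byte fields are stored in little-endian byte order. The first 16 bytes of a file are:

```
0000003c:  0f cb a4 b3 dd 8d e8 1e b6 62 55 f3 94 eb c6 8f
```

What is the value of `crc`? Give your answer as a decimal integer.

-8086517055927000394

`crc` follows `id` (4 B), `port` (4 B), so it starts at offset 4 + 4 = 8 and occupies 8 bytes.
Bytes at offsets 8..15: B6 62 55 F3 94 EB C6 8F.
Little-endian stores the least-significant byte at the lowest address.
Reassemble most-significant byte first: 8F C6 EB 94 F3 55 62 B6 → 0x8FC6EB94F35562B6.
Top bit is set, so as a signed 64-bit value this is 0x8FC6EB94F35562B6 − 2^64 = -8086517055927000394.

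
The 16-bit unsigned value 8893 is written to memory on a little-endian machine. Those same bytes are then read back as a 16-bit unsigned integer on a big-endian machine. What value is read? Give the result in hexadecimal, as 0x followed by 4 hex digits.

0xBD22

8893 in 16-bit hexadecimal is 0x22BD.
Stored little-endian, the bytes at ascending addresses are BD 22.
Read back as big-endian, the last byte is least significant, giving 0xBD22.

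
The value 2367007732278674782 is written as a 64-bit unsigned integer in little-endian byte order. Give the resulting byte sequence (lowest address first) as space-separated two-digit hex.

2367007732278674782 in hexadecimal, padded to 64 bits, is 0x20D94CFDD712C55E.
Split into bytes (most-significant first): 20 D9 4C FD D7 12 C5 5E.
Little-endian: lowest address holds the least-significant byte.
So at ascending addresses the bytes are 5E C5 12 D7 FD 4C D9 20.

5E C5 12 D7 FD 4C D9 20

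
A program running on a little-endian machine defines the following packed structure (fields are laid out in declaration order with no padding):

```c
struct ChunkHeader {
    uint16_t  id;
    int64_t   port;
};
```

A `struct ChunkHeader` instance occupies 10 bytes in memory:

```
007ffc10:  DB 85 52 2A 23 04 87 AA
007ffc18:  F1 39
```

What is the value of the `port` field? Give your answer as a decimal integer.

`port` follows `id` (2 bytes), so it starts at byte offset 2 and occupies 8 bytes.
Bytes at offsets 2..9: 52 2A 23 04 87 AA F1 39.
In little-endian order the low byte comes first in memory.
Reassemble most-significant byte first: 39 F1 AA 87 04 23 2A 52 → 0x39F1AA8704232A52.
0x39F1AA8704232A52 = 4175305826415880786.

4175305826415880786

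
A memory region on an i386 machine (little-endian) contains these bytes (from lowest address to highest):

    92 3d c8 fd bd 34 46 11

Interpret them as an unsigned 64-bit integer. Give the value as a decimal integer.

1244740337625742738

Little-endian: lowest address holds the least-significant byte.
Reassemble most-significant byte first: 11 46 34 BD FD C8 3D 92 → 0x114634BDFDC83D92.
0x114634BDFDC83D92 = 1244740337625742738.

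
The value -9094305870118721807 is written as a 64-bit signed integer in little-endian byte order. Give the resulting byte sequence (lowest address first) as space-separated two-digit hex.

Two's complement of -9094305870118721807 in 64 bits: 9094305870118721807 = 0x7E357701532D190F; invert → 0x81CA88FEACD2E6F0; add 1 → 0x81CA88FEACD2E6F1.
Split into bytes (most-significant first): 81 CA 88 FE AC D2 E6 F1.
Little-endian stores the least-significant byte at the lowest address.
So at ascending addresses the bytes are F1 E6 D2 AC FE 88 CA 81.

F1 E6 D2 AC FE 88 CA 81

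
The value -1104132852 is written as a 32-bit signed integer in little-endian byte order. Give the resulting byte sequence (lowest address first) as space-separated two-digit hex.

0C 45 30 BE

Two's complement of -1104132852 in 32 bits: 1104132852 = 0x41CFBAF4; invert → 0xBE30450B; add 1 → 0xBE30450C.
Split into bytes (most-significant first): BE 30 45 0C.
In little-endian order the low byte comes first in memory.
So at ascending addresses the bytes are 0C 45 30 BE.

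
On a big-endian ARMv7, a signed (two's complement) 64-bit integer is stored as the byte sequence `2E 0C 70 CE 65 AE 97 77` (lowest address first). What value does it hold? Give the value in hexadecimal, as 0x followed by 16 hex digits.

Big-endian: lowest address holds the most-significant byte.
The bytes are already most-significant first: 0x2E0C70CE65AE9777.

0x2E0C70CE65AE9777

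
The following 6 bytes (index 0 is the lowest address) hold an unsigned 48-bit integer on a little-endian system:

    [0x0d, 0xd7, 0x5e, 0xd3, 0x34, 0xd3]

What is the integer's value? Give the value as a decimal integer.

232223837968141

Little-endian stores the least-significant byte at the lowest address.
Reassemble most-significant byte first: D3 34 D3 5E D7 0D → 0xD334D35ED70D.
0xD334D35ED70D = 232223837968141.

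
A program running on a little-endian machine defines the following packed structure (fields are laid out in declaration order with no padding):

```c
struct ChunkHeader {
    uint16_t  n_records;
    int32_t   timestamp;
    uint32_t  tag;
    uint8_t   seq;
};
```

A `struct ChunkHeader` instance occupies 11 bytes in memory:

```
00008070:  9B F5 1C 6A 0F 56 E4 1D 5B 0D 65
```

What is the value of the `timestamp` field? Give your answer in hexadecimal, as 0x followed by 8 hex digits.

0x560F6A1C

`timestamp` follows `n_records` (2 bytes), so it starts at byte offset 2 and occupies 4 bytes.
Bytes at offsets 2..5: 1C 6A 0F 56.
Little-endian stores the least-significant byte at the lowest address.
Reassemble most-significant byte first: 56 0F 6A 1C → 0x560F6A1C.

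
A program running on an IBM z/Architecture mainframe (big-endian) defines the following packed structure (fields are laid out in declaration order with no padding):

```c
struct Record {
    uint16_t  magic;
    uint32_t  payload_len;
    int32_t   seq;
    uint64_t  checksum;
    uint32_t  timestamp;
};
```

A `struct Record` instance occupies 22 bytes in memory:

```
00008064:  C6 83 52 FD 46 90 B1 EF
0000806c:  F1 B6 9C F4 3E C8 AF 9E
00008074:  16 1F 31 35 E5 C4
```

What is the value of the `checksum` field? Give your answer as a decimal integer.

11309733595894912543

`checksum` follows `magic` (2 B), `payload_len` (4 B), `seq` (4 B), so it starts at offset 2 + 4 + 4 = 10 and occupies 8 bytes.
Bytes at offsets 10..17: 9C F4 3E C8 AF 9E 16 1F.
Big-endian: lowest address holds the most-significant byte.
The bytes are already most-significant first: 0x9CF43EC8AF9E161F.
0x9CF43EC8AF9E161F = 11309733595894912543.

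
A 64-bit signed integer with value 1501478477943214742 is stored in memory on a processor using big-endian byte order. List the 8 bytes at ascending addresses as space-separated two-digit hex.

14 D6 52 B8 73 B3 12 96

1501478477943214742 in hexadecimal, padded to 64 bits, is 0x14D652B873B31296.
Split into bytes (most-significant first): 14 D6 52 B8 73 B3 12 96.
In big-endian order the high byte comes first in memory.
So the memory order matches the most-significant-first order: 14 D6 52 B8 73 B3 12 96.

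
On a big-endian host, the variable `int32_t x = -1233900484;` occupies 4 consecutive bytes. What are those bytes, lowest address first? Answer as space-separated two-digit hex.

Two's complement of -1233900484 in 32 bits: 1233900484 = 0x498BD3C4; invert → 0xB6742C3B; add 1 → 0xB6742C3C.
Split into bytes (most-significant first): B6 74 2C 3C.
In big-endian order the high byte comes first in memory.
So the memory order matches the most-significant-first order: B6 74 2C 3C.

B6 74 2C 3C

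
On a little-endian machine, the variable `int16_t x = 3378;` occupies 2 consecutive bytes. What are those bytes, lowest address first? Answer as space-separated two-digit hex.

32 0D

3378 in hexadecimal, padded to 16 bits, is 0x0D32.
Split into bytes (most-significant first): 0D 32.
Little-endian: lowest address holds the least-significant byte.
So at ascending addresses the bytes are 32 0D.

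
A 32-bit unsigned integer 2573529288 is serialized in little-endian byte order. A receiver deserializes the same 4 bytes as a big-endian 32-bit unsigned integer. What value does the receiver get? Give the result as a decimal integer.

2573529288 in 32-bit hexadecimal is 0x9964F0C8.
Stored little-endian, the bytes at ascending addresses are C8 F0 64 99.
Read back as big-endian, the last byte is least significant, giving 0xC8F06499.
0xC8F06499 = 3371197593.

3371197593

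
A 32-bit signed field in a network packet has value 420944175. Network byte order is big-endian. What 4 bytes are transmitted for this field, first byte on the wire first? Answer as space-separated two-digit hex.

420944175 in hexadecimal, padded to 32 bits, is 0x1917192F.
Split into bytes (most-significant first): 19 17 19 2F.
Big-endian: lowest address holds the most-significant byte.
So the memory order matches the most-significant-first order: 19 17 19 2F.

19 17 19 2F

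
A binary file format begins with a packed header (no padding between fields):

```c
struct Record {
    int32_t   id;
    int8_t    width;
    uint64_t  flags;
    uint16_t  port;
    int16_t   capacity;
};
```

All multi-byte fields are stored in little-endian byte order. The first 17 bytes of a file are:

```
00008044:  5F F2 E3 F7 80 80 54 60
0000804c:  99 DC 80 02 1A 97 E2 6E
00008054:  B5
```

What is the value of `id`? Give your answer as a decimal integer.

`id` is the first field, at byte offset 0, occupying 4 bytes.
Bytes at offsets 0..3: 5F F2 E3 F7.
Little-endian stores the least-significant byte at the lowest address.
Reassemble most-significant byte first: F7 E3 F2 5F → 0xF7E3F25F.
Top bit is set, so as a signed 32-bit value this is 0xF7E3F25F − 2^32 = -136056225.

-136056225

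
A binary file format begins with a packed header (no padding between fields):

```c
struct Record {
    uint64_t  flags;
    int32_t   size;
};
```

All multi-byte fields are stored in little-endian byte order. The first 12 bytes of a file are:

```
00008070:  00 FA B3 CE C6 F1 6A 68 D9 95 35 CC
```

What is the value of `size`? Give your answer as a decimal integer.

`size` follows `flags` (8 bytes), so it starts at byte offset 8 and occupies 4 bytes.
Bytes at offsets 8..11: D9 95 35 CC.
Little-endian stores the least-significant byte at the lowest address.
Reassemble most-significant byte first: CC 35 95 D9 → 0xCC3595D9.
Top bit is set, so as a signed 32-bit value this is 0xCC3595D9 − 2^32 = -868903463.

-868903463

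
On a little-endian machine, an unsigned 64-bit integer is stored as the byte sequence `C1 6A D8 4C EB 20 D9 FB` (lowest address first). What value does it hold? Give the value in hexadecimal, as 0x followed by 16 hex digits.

0xFBD920EB4CD86AC1

Little-endian: lowest address holds the least-significant byte.
Reassemble most-significant byte first: FB D9 20 EB 4C D8 6A C1 → 0xFBD920EB4CD86AC1.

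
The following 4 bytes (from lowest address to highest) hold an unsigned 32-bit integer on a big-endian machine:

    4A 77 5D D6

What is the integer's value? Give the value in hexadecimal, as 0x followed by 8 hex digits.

0x4A775DD6

In big-endian order the high byte comes first in memory.
The bytes are already most-significant first: 0x4A775DD6.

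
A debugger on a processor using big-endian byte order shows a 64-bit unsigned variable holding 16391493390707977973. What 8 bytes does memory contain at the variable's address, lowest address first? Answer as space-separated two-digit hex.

16391493390707977973 in hexadecimal, padded to 64 bits, is 0xE37A48649B4FEEF5.
Split into bytes (most-significant first): E3 7A 48 64 9B 4F EE F5.
Big-endian: lowest address holds the most-significant byte.
So the memory order matches the most-significant-first order: E3 7A 48 64 9B 4F EE F5.

E3 7A 48 64 9B 4F EE F5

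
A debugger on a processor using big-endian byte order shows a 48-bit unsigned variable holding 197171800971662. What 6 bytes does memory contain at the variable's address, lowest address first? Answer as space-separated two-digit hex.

B3 53 A3 28 19 8E

197171800971662 in hexadecimal, padded to 48 bits, is 0xB353A328198E.
Split into bytes (most-significant first): B3 53 A3 28 19 8E.
Big-endian: lowest address holds the most-significant byte.
So the memory order matches the most-significant-first order: B3 53 A3 28 19 8E.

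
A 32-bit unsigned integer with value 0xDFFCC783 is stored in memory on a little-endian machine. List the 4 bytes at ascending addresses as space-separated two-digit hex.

Split into bytes (most-significant first): DF FC C7 83.
Little-endian stores the least-significant byte at the lowest address.
So at ascending addresses the bytes are 83 C7 FC DF.

83 C7 FC DF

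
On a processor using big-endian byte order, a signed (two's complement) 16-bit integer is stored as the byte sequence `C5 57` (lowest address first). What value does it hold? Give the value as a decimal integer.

Big-endian stores the most-significant byte at the lowest address.
The bytes are already most-significant first: 0xC557.
Top bit is set, so as a signed 16-bit value this is 0xC557 − 2^16 = -15017.

-15017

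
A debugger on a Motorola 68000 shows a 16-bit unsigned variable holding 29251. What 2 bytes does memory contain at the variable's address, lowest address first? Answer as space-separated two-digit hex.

72 43

29251 in hexadecimal, padded to 16 bits, is 0x7243.
Split into bytes (most-significant first): 72 43.
Big-endian stores the most-significant byte at the lowest address.
So the memory order matches the most-significant-first order: 72 43.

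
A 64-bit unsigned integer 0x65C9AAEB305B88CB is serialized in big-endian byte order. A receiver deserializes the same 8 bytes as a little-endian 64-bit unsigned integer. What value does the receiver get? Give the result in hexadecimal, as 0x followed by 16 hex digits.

Stored big-endian, the bytes at ascending addresses are 65 C9 AA EB 30 5B 88 CB.
Read back as little-endian, the first byte is least significant, giving 0xCB885B30EBAAC965.

0xCB885B30EBAAC965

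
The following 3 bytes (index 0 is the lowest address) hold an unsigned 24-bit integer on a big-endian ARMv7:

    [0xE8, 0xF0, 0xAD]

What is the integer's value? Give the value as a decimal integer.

15265965

Big-endian stores the most-significant byte at the lowest address.
The bytes are already most-significant first: 0xE8F0AD.
0xE8F0AD = 15265965.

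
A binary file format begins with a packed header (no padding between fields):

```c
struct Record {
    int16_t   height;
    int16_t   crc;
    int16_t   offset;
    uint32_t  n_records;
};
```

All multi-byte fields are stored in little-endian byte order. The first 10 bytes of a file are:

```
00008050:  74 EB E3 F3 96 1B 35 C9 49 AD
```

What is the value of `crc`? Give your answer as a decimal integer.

`crc` follows `height` (2 bytes), so it starts at byte offset 2 and occupies 2 bytes.
Bytes at offsets 2..3: E3 F3.
In little-endian order the low byte comes first in memory.
Reassemble most-significant byte first: F3 E3 → 0xF3E3.
Top bit is set, so as a signed 16-bit value this is 0xF3E3 − 2^16 = -3101.

-3101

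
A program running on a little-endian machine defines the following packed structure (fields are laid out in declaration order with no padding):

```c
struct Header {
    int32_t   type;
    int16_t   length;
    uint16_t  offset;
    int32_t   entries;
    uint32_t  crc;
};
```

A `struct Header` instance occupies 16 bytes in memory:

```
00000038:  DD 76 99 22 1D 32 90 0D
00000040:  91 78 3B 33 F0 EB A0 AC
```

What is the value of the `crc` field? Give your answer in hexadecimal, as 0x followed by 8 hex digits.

0xACA0EBF0

`crc` follows `type` (4 B), `length` (2 B), `offset` (2 B), `entries` (4 B), so it starts at offset 4 + 2 + 2 + 4 = 12 and occupies 4 bytes.
Bytes at offsets 12..15: F0 EB A0 AC.
Little-endian: lowest address holds the least-significant byte.
Reassemble most-significant byte first: AC A0 EB F0 → 0xACA0EBF0.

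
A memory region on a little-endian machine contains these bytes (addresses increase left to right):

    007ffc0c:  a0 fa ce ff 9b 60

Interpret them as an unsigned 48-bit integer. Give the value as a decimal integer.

106223127952032

Little-endian: lowest address holds the least-significant byte.
Reassemble most-significant byte first: 60 9B FF CE FA A0 → 0x609BFFCEFAA0.
0x609BFFCEFAA0 = 106223127952032.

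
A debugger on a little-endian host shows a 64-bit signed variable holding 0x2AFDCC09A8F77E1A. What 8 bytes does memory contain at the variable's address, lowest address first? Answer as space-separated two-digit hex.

1A 7E F7 A8 09 CC FD 2A

Split into bytes (most-significant first): 2A FD CC 09 A8 F7 7E 1A.
Little-endian: lowest address holds the least-significant byte.
So at ascending addresses the bytes are 1A 7E F7 A8 09 CC FD 2A.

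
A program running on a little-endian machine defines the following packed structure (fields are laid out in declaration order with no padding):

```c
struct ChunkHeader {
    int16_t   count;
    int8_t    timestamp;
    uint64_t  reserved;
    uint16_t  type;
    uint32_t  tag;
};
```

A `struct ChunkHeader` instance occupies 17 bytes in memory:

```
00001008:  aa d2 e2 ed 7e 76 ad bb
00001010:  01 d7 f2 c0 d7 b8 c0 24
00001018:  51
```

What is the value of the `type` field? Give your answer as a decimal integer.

55232

`type` follows `count` (2 B), `timestamp` (1 B), `reserved` (8 B), so it starts at offset 2 + 1 + 8 = 11 and occupies 2 bytes.
Bytes at offsets 11..12: C0 D7.
Little-endian: lowest address holds the least-significant byte.
Reassemble most-significant byte first: D7 C0 → 0xD7C0.
0xD7C0 = 55232.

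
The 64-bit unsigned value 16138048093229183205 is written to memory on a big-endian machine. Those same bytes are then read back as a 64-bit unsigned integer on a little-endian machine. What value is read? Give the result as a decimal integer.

16532741570565109215

16138048093229183205 in 64-bit hexadecimal is 0xDFF5DD3CDD1870E5.
Stored big-endian, the bytes at ascending addresses are DF F5 DD 3C DD 18 70 E5.
Read back as little-endian, the first byte is least significant, giving 0xE57018DD3CDDF5DF.
0xE57018DD3CDDF5DF = 16532741570565109215.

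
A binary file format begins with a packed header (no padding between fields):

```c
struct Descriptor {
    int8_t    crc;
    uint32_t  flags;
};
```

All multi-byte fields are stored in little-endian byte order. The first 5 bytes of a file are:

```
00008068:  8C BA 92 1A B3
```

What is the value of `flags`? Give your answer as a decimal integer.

3004863162

`flags` follows `crc` (1 byte), so it starts at byte offset 1 and occupies 4 bytes.
Bytes at offsets 1..4: BA 92 1A B3.
In little-endian order the low byte comes first in memory.
Reassemble most-significant byte first: B3 1A 92 BA → 0xB31A92BA.
0xB31A92BA = 3004863162.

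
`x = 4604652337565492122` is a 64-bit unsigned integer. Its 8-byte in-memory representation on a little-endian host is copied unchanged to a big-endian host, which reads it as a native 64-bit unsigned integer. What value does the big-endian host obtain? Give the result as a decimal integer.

4604652337565492122 in 64-bit hexadecimal is 0x3FE702E78EC3639A.
Stored little-endian, the bytes at ascending addresses are 9A 63 C3 8E E7 02 E7 3F.
Read back as big-endian, the last byte is least significant, giving 0x9A63C38EE702E73F.
0x9A63C38EE702E73F = 11124950523063756607.

11124950523063756607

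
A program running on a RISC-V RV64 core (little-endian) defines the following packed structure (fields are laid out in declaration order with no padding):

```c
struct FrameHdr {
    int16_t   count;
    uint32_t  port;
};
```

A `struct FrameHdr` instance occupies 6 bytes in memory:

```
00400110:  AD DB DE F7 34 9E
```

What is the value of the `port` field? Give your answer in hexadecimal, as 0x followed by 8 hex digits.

0x9E34F7DE

`port` follows `count` (2 bytes), so it starts at byte offset 2 and occupies 4 bytes.
Bytes at offsets 2..5: DE F7 34 9E.
Little-endian stores the least-significant byte at the lowest address.
Reassemble most-significant byte first: 9E 34 F7 DE → 0x9E34F7DE.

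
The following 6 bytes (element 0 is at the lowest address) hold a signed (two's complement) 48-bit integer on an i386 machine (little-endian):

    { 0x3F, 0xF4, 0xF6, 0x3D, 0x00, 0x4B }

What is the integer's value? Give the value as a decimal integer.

In little-endian order the low byte comes first in memory.
Reassemble most-significant byte first: 4B 00 3D F6 F4 3F → 0x4B003DF6F43F.
0x4B003DF6F43F = 82464411677759.

82464411677759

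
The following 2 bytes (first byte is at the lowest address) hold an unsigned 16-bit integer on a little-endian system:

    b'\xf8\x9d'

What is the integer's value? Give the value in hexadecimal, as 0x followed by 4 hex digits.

0x9DF8

Little-endian stores the least-significant byte at the lowest address.
Reassemble most-significant byte first: 9D F8 → 0x9DF8.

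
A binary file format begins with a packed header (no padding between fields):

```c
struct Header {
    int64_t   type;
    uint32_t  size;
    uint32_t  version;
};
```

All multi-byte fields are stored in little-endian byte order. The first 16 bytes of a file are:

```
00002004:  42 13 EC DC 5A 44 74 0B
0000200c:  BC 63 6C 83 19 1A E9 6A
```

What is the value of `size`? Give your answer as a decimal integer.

`size` follows `type` (8 bytes), so it starts at byte offset 8 and occupies 4 bytes.
Bytes at offsets 8..11: BC 63 6C 83.
In little-endian order the low byte comes first in memory.
Reassemble most-significant byte first: 83 6C 63 BC → 0x836C63BC.
0x836C63BC = 2204918716.

2204918716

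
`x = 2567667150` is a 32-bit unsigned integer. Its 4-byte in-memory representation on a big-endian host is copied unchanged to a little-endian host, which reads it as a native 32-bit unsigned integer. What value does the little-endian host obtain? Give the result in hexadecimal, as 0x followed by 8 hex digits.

0xCE7D0B99

2567667150 in 32-bit hexadecimal is 0x990B7DCE.
Stored big-endian, the bytes at ascending addresses are 99 0B 7D CE.
Read back as little-endian, the first byte is least significant, giving 0xCE7D0B99.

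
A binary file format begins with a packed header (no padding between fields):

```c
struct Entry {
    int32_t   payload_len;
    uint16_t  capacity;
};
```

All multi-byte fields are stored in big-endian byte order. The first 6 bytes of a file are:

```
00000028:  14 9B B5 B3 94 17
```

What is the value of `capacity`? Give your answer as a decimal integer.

37911

`capacity` follows `payload_len` (4 bytes), so it starts at byte offset 4 and occupies 2 bytes.
Bytes at offsets 4..5: 94 17.
In big-endian order the high byte comes first in memory.
The bytes are already most-significant first: 0x9417.
0x9417 = 37911.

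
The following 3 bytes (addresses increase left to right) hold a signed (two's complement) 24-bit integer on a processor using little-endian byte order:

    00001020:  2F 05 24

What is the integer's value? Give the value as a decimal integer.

2360623

In little-endian order the low byte comes first in memory.
Reassemble most-significant byte first: 24 05 2F → 0x24052F.
0x24052F = 2360623.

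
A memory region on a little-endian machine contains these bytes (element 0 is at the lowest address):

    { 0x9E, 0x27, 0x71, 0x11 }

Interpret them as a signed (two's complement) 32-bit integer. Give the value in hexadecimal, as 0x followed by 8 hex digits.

Little-endian: lowest address holds the least-significant byte.
Reassemble most-significant byte first: 11 71 27 9E → 0x1171279E.

0x1171279E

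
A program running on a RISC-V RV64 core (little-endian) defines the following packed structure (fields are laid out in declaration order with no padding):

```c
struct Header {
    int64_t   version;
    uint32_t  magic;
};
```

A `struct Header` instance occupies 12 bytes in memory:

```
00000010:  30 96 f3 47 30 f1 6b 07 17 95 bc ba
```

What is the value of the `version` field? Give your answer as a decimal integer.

534786170441406000

`version` is the first field, at byte offset 0, occupying 8 bytes.
Bytes at offsets 0..7: 30 96 F3 47 30 F1 6B 07.
Little-endian stores the least-significant byte at the lowest address.
Reassemble most-significant byte first: 07 6B F1 30 47 F3 96 30 → 0x076BF13047F39630.
0x076BF13047F39630 = 534786170441406000.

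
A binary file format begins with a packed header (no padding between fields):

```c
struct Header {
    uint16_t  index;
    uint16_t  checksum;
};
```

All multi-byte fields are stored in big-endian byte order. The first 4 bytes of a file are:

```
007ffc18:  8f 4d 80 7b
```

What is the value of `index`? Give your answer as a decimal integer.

36685

`index` is the first field, at byte offset 0, occupying 2 bytes.
Bytes at offsets 0..1: 8F 4D.
Big-endian: lowest address holds the most-significant byte.
The bytes are already most-significant first: 0x8F4D.
0x8F4D = 36685.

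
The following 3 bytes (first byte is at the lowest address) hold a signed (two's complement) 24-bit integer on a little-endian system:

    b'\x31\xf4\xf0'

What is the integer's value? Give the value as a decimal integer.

Little-endian stores the least-significant byte at the lowest address.
Reassemble most-significant byte first: F0 F4 31 → 0xF0F431.
Top bit is set, so as a signed 24-bit value this is 0xF0F431 − 2^24 = -986063.

-986063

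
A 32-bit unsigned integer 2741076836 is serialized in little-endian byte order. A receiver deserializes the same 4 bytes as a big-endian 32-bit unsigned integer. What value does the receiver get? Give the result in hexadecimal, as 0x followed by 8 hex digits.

2741076836 in 32-bit hexadecimal is 0xA3618364.
Stored little-endian, the bytes at ascending addresses are 64 83 61 A3.
Read back as big-endian, the last byte is least significant, giving 0x648361A3.

0x648361A3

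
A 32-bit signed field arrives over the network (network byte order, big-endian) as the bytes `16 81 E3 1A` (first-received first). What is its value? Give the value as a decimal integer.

Big-endian stores the most-significant byte at the lowest address.
The bytes are already most-significant first: 0x1681E31A.
0x1681E31A = 377611034.

377611034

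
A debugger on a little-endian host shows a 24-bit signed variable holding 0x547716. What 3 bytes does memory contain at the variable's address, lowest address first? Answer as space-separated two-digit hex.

16 77 54

Split into bytes (most-significant first): 54 77 16.
Little-endian stores the least-significant byte at the lowest address.
So at ascending addresses the bytes are 16 77 54.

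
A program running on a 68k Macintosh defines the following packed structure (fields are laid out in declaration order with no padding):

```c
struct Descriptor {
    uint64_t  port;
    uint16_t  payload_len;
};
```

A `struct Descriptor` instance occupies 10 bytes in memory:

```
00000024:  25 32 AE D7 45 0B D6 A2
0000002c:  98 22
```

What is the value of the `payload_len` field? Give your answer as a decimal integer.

38946

`payload_len` follows `port` (8 bytes), so it starts at byte offset 8 and occupies 2 bytes.
Bytes at offsets 8..9: 98 22.
In big-endian order the high byte comes first in memory.
The bytes are already most-significant first: 0x9822.
0x9822 = 38946.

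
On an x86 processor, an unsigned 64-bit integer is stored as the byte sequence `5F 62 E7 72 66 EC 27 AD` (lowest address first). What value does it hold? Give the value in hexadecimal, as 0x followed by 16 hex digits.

Little-endian stores the least-significant byte at the lowest address.
Reassemble most-significant byte first: AD 27 EC 66 72 E7 62 5F → 0xAD27EC6672E7625F.

0xAD27EC6672E7625F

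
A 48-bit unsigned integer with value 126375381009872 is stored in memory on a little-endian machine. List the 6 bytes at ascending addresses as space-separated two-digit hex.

D0 85 B1 0F F0 72

126375381009872 in hexadecimal, padded to 48 bits, is 0x72F00FB185D0.
Split into bytes (most-significant first): 72 F0 0F B1 85 D0.
Little-endian stores the least-significant byte at the lowest address.
So at ascending addresses the bytes are D0 85 B1 0F F0 72.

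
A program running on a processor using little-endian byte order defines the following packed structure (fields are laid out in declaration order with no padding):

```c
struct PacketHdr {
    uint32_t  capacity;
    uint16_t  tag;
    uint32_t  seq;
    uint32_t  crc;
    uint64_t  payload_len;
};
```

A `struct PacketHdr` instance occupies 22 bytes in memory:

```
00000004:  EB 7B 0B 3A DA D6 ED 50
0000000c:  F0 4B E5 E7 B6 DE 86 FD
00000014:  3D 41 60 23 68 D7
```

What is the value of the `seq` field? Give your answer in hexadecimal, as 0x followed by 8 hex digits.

0x4BF050ED

`seq` follows `capacity` (4 B), `tag` (2 B), so it starts at offset 4 + 2 = 6 and occupies 4 bytes.
Bytes at offsets 6..9: ED 50 F0 4B.
In little-endian order the low byte comes first in memory.
Reassemble most-significant byte first: 4B F0 50 ED → 0x4BF050ED.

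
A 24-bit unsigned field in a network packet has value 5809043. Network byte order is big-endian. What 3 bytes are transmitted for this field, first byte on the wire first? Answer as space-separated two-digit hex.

5809043 in hexadecimal, padded to 24 bits, is 0x58A393.
Split into bytes (most-significant first): 58 A3 93.
Big-endian stores the most-significant byte at the lowest address.
So the memory order matches the most-significant-first order: 58 A3 93.

58 A3 93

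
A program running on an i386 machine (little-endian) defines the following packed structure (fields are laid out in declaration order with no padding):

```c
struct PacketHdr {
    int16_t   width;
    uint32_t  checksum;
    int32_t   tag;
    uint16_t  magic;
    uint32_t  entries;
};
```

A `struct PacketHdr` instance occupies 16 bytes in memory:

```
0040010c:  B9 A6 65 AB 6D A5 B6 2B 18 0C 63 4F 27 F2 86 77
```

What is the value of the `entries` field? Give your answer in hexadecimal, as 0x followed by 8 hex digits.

`entries` follows `width` (2 B), `checksum` (4 B), `tag` (4 B), `magic` (2 B), so it starts at offset 2 + 4 + 4 + 2 = 12 and occupies 4 bytes.
Bytes at offsets 12..15: 27 F2 86 77.
Little-endian stores the least-significant byte at the lowest address.
Reassemble most-significant byte first: 77 86 F2 27 → 0x7786F227.

0x7786F227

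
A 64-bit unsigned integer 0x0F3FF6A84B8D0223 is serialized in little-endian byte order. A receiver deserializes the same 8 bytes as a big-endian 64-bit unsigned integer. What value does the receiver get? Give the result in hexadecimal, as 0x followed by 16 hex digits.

0x23028D4BA8F63F0F

Stored little-endian, the bytes at ascending addresses are 23 02 8D 4B A8 F6 3F 0F.
Read back as big-endian, the last byte is least significant, giving 0x23028D4BA8F63F0F.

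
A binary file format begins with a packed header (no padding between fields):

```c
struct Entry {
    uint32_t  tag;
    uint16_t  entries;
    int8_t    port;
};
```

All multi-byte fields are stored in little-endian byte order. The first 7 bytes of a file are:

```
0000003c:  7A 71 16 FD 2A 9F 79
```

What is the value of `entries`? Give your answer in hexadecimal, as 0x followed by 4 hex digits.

0x9F2A

`entries` follows `tag` (4 bytes), so it starts at byte offset 4 and occupies 2 bytes.
Bytes at offsets 4..5: 2A 9F.
Little-endian stores the least-significant byte at the lowest address.
Reassemble most-significant byte first: 9F 2A → 0x9F2A.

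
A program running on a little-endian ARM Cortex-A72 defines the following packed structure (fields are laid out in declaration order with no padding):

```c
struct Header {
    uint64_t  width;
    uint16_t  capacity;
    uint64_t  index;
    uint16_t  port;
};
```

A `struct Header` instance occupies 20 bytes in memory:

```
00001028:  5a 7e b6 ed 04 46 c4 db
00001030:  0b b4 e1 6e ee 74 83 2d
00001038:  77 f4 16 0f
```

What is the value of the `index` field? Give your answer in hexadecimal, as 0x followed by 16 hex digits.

0xF4772D8374EE6EE1

`index` follows `width` (8 B), `capacity` (2 B), so it starts at offset 8 + 2 = 10 and occupies 8 bytes.
Bytes at offsets 10..17: E1 6E EE 74 83 2D 77 F4.
In little-endian order the low byte comes first in memory.
Reassemble most-significant byte first: F4 77 2D 83 74 EE 6E E1 → 0xF4772D8374EE6EE1.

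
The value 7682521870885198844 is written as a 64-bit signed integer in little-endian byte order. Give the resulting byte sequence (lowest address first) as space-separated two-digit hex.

FC 1B 48 15 F0 CC 9D 6A

7682521870885198844 in hexadecimal, padded to 64 bits, is 0x6A9DCCF015481BFC.
Split into bytes (most-significant first): 6A 9D CC F0 15 48 1B FC.
Little-endian stores the least-significant byte at the lowest address.
So at ascending addresses the bytes are FC 1B 48 15 F0 CC 9D 6A.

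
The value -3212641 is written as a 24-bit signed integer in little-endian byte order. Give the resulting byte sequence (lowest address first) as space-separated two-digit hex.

Two's complement of -3212641 in 24 bits: 3212641 = 0x310561; invert → 0xCEFA9E; add 1 → 0xCEFA9F.
Split into bytes (most-significant first): CE FA 9F.
In little-endian order the low byte comes first in memory.
So at ascending addresses the bytes are 9F FA CE.

9F FA CE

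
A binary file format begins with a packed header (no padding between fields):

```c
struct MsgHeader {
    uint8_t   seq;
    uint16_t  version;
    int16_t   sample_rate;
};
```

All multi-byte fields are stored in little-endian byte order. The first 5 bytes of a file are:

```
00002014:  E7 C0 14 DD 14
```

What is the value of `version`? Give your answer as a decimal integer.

5312

`version` follows `seq` (1 byte), so it starts at byte offset 1 and occupies 2 bytes.
Bytes at offsets 1..2: C0 14.
Little-endian stores the least-significant byte at the lowest address.
Reassemble most-significant byte first: 14 C0 → 0x14C0.
0x14C0 = 5312.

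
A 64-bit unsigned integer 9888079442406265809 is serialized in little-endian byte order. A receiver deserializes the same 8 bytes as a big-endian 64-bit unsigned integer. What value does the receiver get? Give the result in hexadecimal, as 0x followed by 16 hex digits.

9888079442406265809 in 64-bit hexadecimal is 0x893983DD1377D3D1.
Stored little-endian, the bytes at ascending addresses are D1 D3 77 13 DD 83 39 89.
Read back as big-endian, the last byte is least significant, giving 0xD1D37713DD833989.

0xD1D37713DD833989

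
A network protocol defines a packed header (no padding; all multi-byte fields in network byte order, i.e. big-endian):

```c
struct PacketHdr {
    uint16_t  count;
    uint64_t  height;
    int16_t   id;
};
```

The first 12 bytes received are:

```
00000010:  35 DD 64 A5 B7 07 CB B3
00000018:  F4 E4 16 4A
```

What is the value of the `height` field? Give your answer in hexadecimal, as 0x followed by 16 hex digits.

`height` follows `count` (2 bytes), so it starts at byte offset 2 and occupies 8 bytes.
Bytes at offsets 2..9: 64 A5 B7 07 CB B3 F4 E4.
Big-endian stores the most-significant byte at the lowest address.
The bytes are already most-significant first: 0x64A5B707CBB3F4E4.

0x64A5B707CBB3F4E4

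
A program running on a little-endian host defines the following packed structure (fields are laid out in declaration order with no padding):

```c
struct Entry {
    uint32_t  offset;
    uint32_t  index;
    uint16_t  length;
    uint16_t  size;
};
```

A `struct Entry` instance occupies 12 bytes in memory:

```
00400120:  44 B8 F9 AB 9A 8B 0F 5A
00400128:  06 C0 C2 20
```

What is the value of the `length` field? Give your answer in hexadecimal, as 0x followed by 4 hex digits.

0xC006

`length` follows `offset` (4 B), `index` (4 B), so it starts at offset 4 + 4 = 8 and occupies 2 bytes.
Bytes at offsets 8..9: 06 C0.
Little-endian: lowest address holds the least-significant byte.
Reassemble most-significant byte first: C0 06 → 0xC006.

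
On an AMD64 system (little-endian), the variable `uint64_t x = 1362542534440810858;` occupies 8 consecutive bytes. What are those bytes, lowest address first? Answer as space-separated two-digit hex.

1362542534440810858 in hexadecimal, padded to 64 bits, is 0x12E8B9374CB4796A.
Split into bytes (most-significant first): 12 E8 B9 37 4C B4 79 6A.
Little-endian: lowest address holds the least-significant byte.
So at ascending addresses the bytes are 6A 79 B4 4C 37 B9 E8 12.

6A 79 B4 4C 37 B9 E8 12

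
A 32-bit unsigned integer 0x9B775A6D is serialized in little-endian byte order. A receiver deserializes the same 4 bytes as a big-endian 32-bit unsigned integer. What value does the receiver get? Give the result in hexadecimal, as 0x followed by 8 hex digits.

0x6D5A779B

Stored little-endian, the bytes at ascending addresses are 6D 5A 77 9B.
Read back as big-endian, the last byte is least significant, giving 0x6D5A779B.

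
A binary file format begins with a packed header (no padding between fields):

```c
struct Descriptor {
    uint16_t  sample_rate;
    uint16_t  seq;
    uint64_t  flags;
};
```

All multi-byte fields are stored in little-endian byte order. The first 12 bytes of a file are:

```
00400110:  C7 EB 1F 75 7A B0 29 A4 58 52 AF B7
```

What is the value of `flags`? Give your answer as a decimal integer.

`flags` follows `sample_rate` (2 B), `seq` (2 B), so it starts at offset 2 + 2 = 4 and occupies 8 bytes.
Bytes at offsets 4..11: 7A B0 29 A4 58 52 AF B7.
Little-endian: lowest address holds the least-significant byte.
Reassemble most-significant byte first: B7 AF 52 58 A4 29 B0 7A → 0xB7AF5258A429B07A.
0xB7AF5258A429B07A = 13235888370529972346.

13235888370529972346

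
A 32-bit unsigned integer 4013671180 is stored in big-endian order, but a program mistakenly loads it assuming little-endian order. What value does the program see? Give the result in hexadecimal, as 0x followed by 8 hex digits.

0x0CC33BEF

4013671180 in 32-bit hexadecimal is 0xEF3BC30C.
Stored big-endian, the bytes at ascending addresses are EF 3B C3 0C.
Read back as little-endian, the first byte is least significant, giving 0x0CC33BEF.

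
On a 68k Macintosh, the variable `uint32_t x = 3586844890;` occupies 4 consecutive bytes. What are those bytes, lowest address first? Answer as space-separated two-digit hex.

D5 CA E8 DA

3586844890 in hexadecimal, padded to 32 bits, is 0xD5CAE8DA.
Split into bytes (most-significant first): D5 CA E8 DA.
Big-endian: lowest address holds the most-significant byte.
So the memory order matches the most-significant-first order: D5 CA E8 DA.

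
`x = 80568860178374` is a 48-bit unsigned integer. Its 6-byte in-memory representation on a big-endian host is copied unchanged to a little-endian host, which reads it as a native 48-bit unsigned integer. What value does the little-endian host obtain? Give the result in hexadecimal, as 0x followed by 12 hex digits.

80568860178374 in 48-bit hexadecimal is 0x4946E64A77C6.
Stored big-endian, the bytes at ascending addresses are 49 46 E6 4A 77 C6.
Read back as little-endian, the first byte is least significant, giving 0xC6774AE64649.

0xC6774AE64649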